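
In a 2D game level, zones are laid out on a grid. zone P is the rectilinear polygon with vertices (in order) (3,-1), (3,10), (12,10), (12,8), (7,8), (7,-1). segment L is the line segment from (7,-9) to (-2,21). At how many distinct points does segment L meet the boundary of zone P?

The segment meets the boundary at (3,4.333), (4.6,-1).

2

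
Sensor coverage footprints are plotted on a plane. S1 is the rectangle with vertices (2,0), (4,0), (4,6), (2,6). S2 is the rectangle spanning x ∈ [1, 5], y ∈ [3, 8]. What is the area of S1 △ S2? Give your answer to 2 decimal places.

20.00

|S1∩S2|: x∈[2,4], y∈[3,6] → 2·3 = 6.
|S1 △ S2| = |S1| + |S2| − 2·|S1∩S2| = 12 + 20 − 12 = 20.00.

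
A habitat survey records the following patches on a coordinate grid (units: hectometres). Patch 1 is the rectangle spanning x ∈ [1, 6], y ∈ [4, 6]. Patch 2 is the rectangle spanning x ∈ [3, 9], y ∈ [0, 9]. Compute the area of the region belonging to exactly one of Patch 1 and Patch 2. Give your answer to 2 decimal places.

52.00

|Patch 1∩Patch 2|: x∈[3,6], y∈[4,6] → 3·2 = 6.
|Patch 1 △ Patch 2| = |Patch 1| + |Patch 2| − 2·|Patch 1∩Patch 2| = 10 + 54 − 12 = 52.00.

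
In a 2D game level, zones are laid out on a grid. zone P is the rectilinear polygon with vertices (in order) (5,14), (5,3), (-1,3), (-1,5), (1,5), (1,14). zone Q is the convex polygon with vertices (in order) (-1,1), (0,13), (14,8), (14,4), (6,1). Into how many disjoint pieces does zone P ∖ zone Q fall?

zone P ∖ zone Q splits into 2 disjoint pieces (area 8.2857, area 0.5).

2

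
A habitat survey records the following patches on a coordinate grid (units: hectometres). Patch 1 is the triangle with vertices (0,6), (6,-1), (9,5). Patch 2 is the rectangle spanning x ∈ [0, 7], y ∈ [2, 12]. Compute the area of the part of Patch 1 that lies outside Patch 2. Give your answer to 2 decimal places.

10.08

|Patch 1| = 28.5, |Patch 1∩Patch 2| = 18.4206.
|Patch 1 ∖ Patch 2| = |Patch 1| − |Patch 1∩Patch 2| = 28.5 − 18.4206 = 10.08.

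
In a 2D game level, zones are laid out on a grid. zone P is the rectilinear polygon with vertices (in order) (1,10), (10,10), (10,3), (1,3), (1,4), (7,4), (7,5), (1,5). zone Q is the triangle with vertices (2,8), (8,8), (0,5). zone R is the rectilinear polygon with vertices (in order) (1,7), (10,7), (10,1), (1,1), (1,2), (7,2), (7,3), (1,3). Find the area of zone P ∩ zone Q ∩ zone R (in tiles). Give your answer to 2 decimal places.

3.44

The intersection is the polygon with vertices (1.333,7), (5.333,7), (1,5.375), (1,6.5).
By the shoelace formula its area is 3.44.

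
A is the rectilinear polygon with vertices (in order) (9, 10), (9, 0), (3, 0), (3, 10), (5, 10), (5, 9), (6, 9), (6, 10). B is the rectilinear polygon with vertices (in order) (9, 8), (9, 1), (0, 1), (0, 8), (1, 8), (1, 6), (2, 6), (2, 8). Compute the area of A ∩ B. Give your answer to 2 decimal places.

The intersection is the polygon with vertices (9,1), (3,1), (3,8), (9,8).
By the shoelace formula its area is 42.00.

42.00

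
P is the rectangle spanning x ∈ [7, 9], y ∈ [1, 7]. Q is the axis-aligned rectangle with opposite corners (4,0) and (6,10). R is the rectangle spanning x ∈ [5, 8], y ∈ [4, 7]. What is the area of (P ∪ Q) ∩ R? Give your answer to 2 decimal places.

|P ∪ Q| = 32.
|(P ∪ Q) ∩ R| = 6.00.

6.00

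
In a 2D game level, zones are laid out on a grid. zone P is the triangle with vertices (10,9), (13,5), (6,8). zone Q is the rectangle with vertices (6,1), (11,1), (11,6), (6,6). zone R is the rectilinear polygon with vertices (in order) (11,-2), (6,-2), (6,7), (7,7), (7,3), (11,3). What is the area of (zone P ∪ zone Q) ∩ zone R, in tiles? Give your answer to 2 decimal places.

The region (zone P ∪ zone Q) ∩ zone R is the polygon with vertices (11,1), (6,1), (6,6), (7,6), (7,3), (11,3).
By the shoelace formula its area is 13.00.

13.00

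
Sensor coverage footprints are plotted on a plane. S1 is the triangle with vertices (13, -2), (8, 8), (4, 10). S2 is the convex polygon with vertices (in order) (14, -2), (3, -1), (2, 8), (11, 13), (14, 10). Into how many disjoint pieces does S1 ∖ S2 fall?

2

S1 ∖ S2 splits into 2 disjoint pieces (area 0.0012, area 0.1651).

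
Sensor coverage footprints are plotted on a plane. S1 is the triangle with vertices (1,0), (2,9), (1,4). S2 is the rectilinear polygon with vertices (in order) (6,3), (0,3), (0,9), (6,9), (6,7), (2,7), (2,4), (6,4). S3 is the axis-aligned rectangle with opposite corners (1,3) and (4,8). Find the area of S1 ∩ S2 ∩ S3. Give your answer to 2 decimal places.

The intersection is the polygon with vertices (1,3), (1,4), (1.8,8), (1.889,8), (1.333,3).
By the shoelace formula its area is 1.46.

1.46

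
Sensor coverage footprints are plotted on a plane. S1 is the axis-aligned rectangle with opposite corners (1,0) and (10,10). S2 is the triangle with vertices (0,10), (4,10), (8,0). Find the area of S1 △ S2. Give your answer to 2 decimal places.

|S1| = 90, |S2| = 20, |S1∩S2| = 19.375.
|S1 △ S2| = |S1| + |S2| − 2·|S1∩S2| = 90 + 20 − 38.75 = 71.25.

71.25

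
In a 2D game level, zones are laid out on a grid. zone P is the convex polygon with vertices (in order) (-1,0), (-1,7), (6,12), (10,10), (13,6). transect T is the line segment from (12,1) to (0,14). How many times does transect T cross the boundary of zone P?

2

The segment meets the boundary at (3.497,10.212), (8.976,4.276).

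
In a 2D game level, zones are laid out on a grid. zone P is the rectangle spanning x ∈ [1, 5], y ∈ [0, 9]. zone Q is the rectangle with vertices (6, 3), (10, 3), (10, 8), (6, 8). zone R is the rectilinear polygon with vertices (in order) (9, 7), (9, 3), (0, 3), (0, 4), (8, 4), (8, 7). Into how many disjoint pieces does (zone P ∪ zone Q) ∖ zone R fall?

3

(zone P ∪ zone Q) ∖ zone R splits into 3 disjoint pieces (area 12, area 20, area 14).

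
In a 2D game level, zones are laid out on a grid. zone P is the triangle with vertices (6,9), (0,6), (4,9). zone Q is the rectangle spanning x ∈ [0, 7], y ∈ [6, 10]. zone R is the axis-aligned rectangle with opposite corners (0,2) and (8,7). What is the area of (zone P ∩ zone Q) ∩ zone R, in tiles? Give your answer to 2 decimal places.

The region (zone P ∩ zone Q) ∩ zone R is the polygon with vertices (1.333,7), (2,7), (0,6).
By the shoelace formula its area is 0.33.

0.33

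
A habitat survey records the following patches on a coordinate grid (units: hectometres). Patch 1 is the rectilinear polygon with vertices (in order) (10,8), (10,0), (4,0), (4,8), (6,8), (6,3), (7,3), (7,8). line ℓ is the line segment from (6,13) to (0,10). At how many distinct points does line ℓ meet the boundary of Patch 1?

0

The segment lies entirely outside Patch 1 and never meets its boundary.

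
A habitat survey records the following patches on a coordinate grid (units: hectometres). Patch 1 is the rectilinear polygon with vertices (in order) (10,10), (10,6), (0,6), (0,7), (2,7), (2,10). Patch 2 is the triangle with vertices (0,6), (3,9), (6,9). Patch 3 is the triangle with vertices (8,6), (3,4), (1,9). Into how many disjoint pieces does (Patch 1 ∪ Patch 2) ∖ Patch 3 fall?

2

(Patch 1 ∪ Patch 2) ∖ Patch 3 splits into 2 disjoint pieces (area 24.2857, area 2.2286).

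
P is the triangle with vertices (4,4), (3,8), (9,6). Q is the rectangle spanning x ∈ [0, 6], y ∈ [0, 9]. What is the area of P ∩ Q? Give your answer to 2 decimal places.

7.70

The intersection is the polygon with vertices (3,8), (6,7), (6,4.8), (4,4).
By the shoelace formula its area is 7.70.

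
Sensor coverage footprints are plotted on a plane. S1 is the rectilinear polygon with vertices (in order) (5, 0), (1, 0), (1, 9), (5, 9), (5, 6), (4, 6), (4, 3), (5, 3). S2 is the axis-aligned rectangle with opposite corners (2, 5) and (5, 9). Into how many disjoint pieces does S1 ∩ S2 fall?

S1 ∩ S2 is a single connected region.

1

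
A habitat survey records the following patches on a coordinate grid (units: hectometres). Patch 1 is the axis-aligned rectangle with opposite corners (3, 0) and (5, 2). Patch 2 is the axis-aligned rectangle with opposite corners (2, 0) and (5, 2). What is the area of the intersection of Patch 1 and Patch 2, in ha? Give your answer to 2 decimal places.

|Patch 1∩Patch 2|: x∈[3,5], y∈[0,2] → 2·2 = 4.

4.00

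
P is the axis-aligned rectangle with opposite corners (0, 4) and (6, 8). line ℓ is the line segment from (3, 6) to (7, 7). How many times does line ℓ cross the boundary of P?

1

The segment meets the boundary at (6,6.75).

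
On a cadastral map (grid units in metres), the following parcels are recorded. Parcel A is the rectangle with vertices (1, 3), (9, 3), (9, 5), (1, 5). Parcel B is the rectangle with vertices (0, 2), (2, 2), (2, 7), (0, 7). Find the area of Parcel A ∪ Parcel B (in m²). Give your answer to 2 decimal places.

By inclusion–exclusion:
Individual areas: |Parcel A| = 16, |Parcel B| = 10.
|Parcel A∩Parcel B|: x∈[1,2], y∈[3,5] → 1·2 = 2.
|Parcel A ∪ Parcel B| = 26 − 2 = 24.00.

24.00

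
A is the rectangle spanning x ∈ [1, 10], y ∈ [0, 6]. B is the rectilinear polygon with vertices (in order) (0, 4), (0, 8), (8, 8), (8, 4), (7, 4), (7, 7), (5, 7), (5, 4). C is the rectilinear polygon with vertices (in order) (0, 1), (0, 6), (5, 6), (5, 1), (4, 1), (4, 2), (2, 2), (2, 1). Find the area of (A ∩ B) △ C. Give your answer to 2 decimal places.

17.00

|A ∩ B| = 10.
|(A ∩ B) ∩ C| = 8.
|(A ∩ B) △ C| = 10 + 23 − 16 = 17.00.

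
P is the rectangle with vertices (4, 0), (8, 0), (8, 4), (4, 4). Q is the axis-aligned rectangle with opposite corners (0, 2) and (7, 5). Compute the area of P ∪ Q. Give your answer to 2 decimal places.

By inclusion–exclusion:
Individual areas: |P| = 16, |Q| = 21.
|P∩Q|: x∈[4,7], y∈[2,4] → 3·2 = 6.
|P ∪ Q| = 37 − 6 = 31.00.

31.00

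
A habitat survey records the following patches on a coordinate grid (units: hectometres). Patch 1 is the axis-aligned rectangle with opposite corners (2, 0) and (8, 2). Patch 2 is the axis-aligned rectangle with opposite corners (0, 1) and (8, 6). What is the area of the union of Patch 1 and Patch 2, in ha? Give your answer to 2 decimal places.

46.00

By inclusion–exclusion:
Individual areas: |Patch 1| = 12, |Patch 2| = 40.
|Patch 1∩Patch 2|: x∈[2,8], y∈[1,2] → 6·1 = 6.
|Patch 1 ∪ Patch 2| = 52 − 6 = 46.00.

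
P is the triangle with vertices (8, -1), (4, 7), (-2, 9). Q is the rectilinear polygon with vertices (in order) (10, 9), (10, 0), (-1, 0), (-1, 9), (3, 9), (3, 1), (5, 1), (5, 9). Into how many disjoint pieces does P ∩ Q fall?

2

P ∩ Q splits into 2 disjoint pieces (area 4.25, area 8).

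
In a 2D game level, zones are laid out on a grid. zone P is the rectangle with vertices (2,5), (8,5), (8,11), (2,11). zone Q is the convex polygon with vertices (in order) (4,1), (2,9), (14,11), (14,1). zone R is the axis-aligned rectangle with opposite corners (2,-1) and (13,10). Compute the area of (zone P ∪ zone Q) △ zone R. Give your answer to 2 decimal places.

|zone P ∪ zone Q| = 111.
|(zone P ∪ zone Q) ∩ zone R| = 93.
|(zone P ∪ zone Q) △ zone R| = 111 + 121 − 186 = 46.00.

46.00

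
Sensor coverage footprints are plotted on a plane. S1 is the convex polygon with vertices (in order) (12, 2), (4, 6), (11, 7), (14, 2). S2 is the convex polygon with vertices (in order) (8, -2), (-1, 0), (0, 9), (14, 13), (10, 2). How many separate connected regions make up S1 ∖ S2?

1

S1 ∖ S2 is a single connected region.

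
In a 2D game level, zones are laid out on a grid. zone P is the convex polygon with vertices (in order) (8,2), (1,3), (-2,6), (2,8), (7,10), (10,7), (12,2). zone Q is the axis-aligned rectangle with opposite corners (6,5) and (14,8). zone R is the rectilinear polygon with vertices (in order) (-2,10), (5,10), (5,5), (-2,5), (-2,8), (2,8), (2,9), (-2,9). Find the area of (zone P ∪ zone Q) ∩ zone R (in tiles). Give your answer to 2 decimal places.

The region (zone P ∪ zone Q) ∩ zone R is the polygon with vertices (-2,6), (2,8), (5,9.2), (5,5), (-1,5).
By the shoelace formula its area is 18.30.

18.30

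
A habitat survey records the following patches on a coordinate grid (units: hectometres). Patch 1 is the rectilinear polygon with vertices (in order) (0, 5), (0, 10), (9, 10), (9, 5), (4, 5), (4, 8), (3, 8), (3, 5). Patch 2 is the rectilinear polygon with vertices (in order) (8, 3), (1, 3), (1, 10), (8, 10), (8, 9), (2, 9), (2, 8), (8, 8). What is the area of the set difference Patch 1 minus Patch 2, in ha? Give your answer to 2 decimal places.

|Patch 1| = 42, |Patch 1∩Patch 2| = 26.
|Patch 1 ∖ Patch 2| = |Patch 1| − |Patch 1∩Patch 2| = 42 − 26 = 16.00.

16.00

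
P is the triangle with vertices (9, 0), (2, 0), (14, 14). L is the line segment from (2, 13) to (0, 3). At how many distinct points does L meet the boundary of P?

0

The segment lies entirely outside P and never meets its boundary.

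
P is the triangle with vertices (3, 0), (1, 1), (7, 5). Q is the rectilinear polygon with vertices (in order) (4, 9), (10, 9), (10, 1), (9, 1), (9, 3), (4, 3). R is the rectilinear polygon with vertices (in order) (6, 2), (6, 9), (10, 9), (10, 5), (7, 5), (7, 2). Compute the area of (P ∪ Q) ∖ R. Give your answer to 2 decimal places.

25.60

|P ∪ Q| = 43.6.
|(P ∪ Q) ∩ R| = 18.
|(P ∪ Q) ∖ R| = 43.6 − 18 = 25.60.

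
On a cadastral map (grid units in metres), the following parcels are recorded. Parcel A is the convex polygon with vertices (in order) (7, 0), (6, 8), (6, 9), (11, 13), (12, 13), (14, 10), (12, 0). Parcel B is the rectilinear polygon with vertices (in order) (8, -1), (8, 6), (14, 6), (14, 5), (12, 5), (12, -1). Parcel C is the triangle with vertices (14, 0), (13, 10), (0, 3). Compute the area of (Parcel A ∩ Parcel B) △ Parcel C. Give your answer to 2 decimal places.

50.26

|Parcel A ∩ Parcel B| = 25.1.
|(Parcel A ∩ Parcel B) ∩ Parcel C| = 21.6714.
|(Parcel A ∩ Parcel B) △ Parcel C| = 25.1 + 68.5 − 43.3429 = 50.26.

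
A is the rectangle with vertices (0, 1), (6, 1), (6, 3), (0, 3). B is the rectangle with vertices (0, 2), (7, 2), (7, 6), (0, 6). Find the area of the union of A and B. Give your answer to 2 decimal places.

34.00

By inclusion–exclusion:
Individual areas: |A| = 12, |B| = 28.
|A∩B|: x∈[0,6], y∈[2,3] → 6·1 = 6.
|A ∪ B| = 40 − 6 = 34.00.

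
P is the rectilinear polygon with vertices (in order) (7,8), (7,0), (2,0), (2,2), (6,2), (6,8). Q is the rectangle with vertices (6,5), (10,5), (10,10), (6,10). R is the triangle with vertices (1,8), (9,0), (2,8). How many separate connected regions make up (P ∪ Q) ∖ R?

2

(P ∪ Q) ∖ R splits into 2 disjoint pieces (area 10.5, area 22.1429).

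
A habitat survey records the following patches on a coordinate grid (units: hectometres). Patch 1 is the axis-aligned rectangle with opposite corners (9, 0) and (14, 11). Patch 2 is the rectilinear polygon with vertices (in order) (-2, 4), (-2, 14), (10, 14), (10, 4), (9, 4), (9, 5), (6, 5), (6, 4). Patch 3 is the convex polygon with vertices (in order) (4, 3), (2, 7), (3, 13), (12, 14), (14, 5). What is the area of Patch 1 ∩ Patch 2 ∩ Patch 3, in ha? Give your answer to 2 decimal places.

6.90

The intersection is the polygon with vertices (10,11), (10,4.2), (9,4), (9,5), (9,11).
By the shoelace formula its area is 6.90.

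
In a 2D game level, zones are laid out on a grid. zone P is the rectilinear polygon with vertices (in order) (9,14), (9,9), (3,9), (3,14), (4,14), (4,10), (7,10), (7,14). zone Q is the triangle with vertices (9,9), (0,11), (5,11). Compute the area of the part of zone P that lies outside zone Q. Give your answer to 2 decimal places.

|zone P| = 18, |zone P∩zone Q| = 2.0278.
|zone P ∖ zone Q| = |zone P| − |zone P∩zone Q| = 18 − 2.0278 = 15.97.

15.97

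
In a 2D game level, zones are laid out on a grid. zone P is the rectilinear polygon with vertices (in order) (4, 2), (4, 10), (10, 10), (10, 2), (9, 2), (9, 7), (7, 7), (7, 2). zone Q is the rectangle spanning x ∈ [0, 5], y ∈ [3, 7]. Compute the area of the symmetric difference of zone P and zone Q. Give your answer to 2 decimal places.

50.00

|zone P| = 38, |zone Q| = 20, |zone P∩zone Q| = 4.
|zone P △ zone Q| = |zone P| + |zone Q| − 2·|zone P∩zone Q| = 38 + 20 − 8 = 50.00.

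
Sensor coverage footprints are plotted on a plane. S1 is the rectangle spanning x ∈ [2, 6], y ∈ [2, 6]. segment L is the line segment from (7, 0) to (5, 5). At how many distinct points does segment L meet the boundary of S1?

The segment meets the boundary at (6,2.5).

1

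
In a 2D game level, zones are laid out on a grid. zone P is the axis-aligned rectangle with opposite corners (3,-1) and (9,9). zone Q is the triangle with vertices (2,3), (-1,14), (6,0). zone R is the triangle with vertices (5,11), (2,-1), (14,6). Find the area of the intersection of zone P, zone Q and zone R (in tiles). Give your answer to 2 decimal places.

The intersection is the polygon with vertices (5.484,1.032), (5,0.75), (3,2.25), (3,3), (3.5,5).
By the shoelace formula its area is 4.55.

4.55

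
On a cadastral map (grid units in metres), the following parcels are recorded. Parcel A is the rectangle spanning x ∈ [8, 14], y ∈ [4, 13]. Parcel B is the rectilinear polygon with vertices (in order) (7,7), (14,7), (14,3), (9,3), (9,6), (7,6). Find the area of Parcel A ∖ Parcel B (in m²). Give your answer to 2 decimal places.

38.00

|Parcel A| = 54, |Parcel A∩Parcel B| = 16.
|Parcel A ∖ Parcel B| = |Parcel A| − |Parcel A∩Parcel B| = 54 − 16 = 38.00.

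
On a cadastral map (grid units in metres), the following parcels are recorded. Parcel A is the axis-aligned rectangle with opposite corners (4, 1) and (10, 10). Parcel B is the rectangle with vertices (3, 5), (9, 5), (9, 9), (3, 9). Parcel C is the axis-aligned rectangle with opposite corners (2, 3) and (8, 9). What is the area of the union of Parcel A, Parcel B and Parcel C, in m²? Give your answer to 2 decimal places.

66.00

By inclusion–exclusion:
Individual areas: |Parcel A| = 54, |Parcel B| = 24, |Parcel C| = 36.
|Parcel A∩Parcel B|: x∈[4,9], y∈[5,9] → 5·4 = 20.
|Parcel A∩Parcel C|: x∈[4,8], y∈[3,9] → 4·6 = 24.
|Parcel B∩Parcel C|: x∈[3,8], y∈[5,9] → 5·4 = 20.
|Parcel A∩Parcel B∩Parcel C| = 16.
|Parcel A ∪ Parcel B ∪ Parcel C| = 114 − 64 + 16 = 66.00.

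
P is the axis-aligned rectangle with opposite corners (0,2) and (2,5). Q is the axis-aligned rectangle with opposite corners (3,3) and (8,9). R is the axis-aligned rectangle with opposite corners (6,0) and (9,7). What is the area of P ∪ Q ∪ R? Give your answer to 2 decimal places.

49.00

By inclusion–exclusion:
Individual areas: |P| = 6, |Q| = 30, |R| = 21.
|P∩Q| = 0 (no overlap).
|P∩R| = 0 (no overlap).
|Q∩R|: x∈[6,8], y∈[3,7] → 2·4 = 8.
|P∩Q∩R| = 0.
|P ∪ Q ∪ R| = 57 − 8 + 0 = 49.00.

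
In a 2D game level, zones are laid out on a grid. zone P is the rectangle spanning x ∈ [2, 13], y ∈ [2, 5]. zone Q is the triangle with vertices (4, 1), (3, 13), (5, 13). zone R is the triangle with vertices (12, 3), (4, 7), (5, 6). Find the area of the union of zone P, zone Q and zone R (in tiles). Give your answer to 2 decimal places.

By inclusion–exclusion:
Individual areas: |zone P| = 33, |zone Q| = 12, |zone R| = 2.
|zone P∩zone Q| = 1.25.
|zone P∩zone R| = 0.6667.
|zone Q∩zone R| = 0.0554.
|zone P∩zone Q∩zone R| = 0.
|zone P ∪ zone Q ∪ zone R| = 47 − 1.9721 + 0 = 45.03.

45.03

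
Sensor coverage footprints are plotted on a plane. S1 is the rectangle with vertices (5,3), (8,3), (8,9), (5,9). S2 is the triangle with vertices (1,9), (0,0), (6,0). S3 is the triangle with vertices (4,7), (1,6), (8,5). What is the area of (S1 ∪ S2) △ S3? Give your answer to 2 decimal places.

|S1 ∪ S2| = 45.
|(S1 ∪ S2) ∩ S3| = 2.2133.
|(S1 ∪ S2) △ S3| = 45 + 5 − 4.4266 = 45.57.

45.57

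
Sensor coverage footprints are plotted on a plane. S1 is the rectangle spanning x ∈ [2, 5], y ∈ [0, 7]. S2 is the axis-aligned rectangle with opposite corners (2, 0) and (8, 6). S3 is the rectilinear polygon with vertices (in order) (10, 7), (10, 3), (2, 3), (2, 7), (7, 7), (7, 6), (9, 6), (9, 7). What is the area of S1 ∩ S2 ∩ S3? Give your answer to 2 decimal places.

The intersection is the polygon with vertices (2,6), (5,6), (5,3), (2,3).
By the shoelace formula its area is 9.00.

9.00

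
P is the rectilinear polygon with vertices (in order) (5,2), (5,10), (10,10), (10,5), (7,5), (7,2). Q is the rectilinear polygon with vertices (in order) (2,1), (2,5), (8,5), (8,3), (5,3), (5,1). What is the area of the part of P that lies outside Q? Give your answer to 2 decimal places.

|P| = 31, |P∩Q| = 4.
|P ∖ Q| = |P| − |P∩Q| = 31 − 4 = 27.00.

27.00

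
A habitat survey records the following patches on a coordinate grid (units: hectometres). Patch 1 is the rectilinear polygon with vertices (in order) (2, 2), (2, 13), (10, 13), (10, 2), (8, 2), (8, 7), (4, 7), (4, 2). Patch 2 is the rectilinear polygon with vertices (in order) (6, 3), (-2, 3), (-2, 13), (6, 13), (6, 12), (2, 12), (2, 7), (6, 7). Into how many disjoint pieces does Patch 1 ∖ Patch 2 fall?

2

Patch 1 ∖ Patch 2 splits into 2 disjoint pieces (area 2, area 54).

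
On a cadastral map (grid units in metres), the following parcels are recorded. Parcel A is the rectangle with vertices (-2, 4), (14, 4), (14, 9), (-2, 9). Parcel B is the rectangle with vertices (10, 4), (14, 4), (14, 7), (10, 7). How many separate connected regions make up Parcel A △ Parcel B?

Parcel A △ Parcel B is a single connected region.

1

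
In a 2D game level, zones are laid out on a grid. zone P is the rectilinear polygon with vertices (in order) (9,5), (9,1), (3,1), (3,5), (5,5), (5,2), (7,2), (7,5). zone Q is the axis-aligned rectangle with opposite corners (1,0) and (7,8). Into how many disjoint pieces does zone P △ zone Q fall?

1

zone P △ zone Q is a single connected region.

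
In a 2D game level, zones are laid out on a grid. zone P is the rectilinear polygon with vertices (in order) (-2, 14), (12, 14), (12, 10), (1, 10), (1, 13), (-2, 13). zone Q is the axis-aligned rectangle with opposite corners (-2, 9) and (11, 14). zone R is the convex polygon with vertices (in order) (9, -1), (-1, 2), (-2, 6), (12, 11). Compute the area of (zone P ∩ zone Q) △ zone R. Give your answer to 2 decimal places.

136.84

|zone P ∩ zone Q| = 43.
|(zone P ∩ zone Q) ∩ zone R| = 0.5786.
|(zone P ∩ zone Q) △ zone R| = 43 + 95 − 1.1571 = 136.84.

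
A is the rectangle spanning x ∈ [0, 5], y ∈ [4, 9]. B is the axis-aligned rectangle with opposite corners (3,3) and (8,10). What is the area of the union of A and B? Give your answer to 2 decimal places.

50.00

By inclusion–exclusion:
Individual areas: |A| = 25, |B| = 35.
|A∩B|: x∈[3,5], y∈[4,9] → 2·5 = 10.
|A ∪ B| = 60 − 10 = 50.00.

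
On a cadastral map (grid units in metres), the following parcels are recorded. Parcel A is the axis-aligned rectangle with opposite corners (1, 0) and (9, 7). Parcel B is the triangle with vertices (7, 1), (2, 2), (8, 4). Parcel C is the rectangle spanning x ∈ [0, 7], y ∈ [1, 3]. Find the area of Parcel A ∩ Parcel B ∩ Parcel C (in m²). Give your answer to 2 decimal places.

6.00

The intersection is the polygon with vertices (5,3), (7,3), (7,1), (2,2).
By the shoelace formula its area is 6.00.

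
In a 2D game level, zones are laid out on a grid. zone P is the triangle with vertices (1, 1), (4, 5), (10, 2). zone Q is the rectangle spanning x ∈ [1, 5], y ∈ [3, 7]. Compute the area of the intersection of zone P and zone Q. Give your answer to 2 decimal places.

The intersection is the polygon with vertices (4,5), (5,4.5), (5,3), (2.5,3).
By the shoelace formula its area is 3.25.

3.25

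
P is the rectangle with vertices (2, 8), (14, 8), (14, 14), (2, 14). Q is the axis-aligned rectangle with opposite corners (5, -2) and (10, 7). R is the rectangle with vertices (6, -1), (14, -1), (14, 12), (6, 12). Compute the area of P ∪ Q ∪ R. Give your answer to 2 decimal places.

157.00

By inclusion–exclusion:
Individual areas: |P| = 72, |Q| = 45, |R| = 104.
|P∩Q| = 0 (no overlap).
|P∩R|: x∈[6,14], y∈[8,12] → 8·4 = 32.
|Q∩R|: x∈[6,10], y∈[-1,7] → 4·8 = 32.
|P∩Q∩R| = 0.
|P ∪ Q ∪ R| = 221 − 64 + 0 = 157.00.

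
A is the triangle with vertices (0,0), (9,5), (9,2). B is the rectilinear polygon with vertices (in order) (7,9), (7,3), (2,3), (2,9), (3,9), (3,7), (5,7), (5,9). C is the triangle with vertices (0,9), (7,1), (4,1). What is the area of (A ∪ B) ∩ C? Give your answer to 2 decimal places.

|A ∪ B| = 38.7889.
|(A ∪ B) ∩ C| = 8.46.

8.46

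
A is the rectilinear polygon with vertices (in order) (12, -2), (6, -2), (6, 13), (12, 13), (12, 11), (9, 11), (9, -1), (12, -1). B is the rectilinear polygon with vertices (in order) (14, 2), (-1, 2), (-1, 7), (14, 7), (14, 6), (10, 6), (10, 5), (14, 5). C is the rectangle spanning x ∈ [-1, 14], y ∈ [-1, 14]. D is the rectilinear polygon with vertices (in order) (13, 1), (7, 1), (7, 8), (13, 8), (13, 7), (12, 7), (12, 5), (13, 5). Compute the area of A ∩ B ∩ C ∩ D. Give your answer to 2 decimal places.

10.00

The intersection is the polygon with vertices (9,2), (7,2), (7,7), (9,7).
By the shoelace formula its area is 10.00.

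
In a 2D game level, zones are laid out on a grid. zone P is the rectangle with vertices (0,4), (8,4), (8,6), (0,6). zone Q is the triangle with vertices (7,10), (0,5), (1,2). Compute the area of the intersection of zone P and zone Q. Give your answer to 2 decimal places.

The intersection is the polygon with vertices (4,6), (2.5,4), (0.333,4), (0,5), (1.4,6).
By the shoelace formula its area is 5.63.

5.63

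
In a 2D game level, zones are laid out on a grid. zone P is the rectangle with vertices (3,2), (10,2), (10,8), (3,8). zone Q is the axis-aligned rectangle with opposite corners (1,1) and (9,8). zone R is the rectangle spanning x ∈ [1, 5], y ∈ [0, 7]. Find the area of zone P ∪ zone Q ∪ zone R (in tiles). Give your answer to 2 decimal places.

By inclusion–exclusion:
Individual areas: |zone P| = 42, |zone Q| = 56, |zone R| = 28.
|zone P∩zone Q|: x∈[3,9], y∈[2,8] → 6·6 = 36.
|zone P∩zone R|: x∈[3,5], y∈[2,7] → 2·5 = 10.
|zone Q∩zone R|: x∈[1,5], y∈[1,7] → 4·6 = 24.
|zone P∩zone Q∩zone R| = 10.
|zone P ∪ zone Q ∪ zone R| = 126 − 70 + 10 = 66.00.

66.00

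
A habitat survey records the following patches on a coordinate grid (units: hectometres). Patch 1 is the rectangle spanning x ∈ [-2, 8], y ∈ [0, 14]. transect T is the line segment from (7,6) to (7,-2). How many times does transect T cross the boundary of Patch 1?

1

The segment meets the boundary at (7,0).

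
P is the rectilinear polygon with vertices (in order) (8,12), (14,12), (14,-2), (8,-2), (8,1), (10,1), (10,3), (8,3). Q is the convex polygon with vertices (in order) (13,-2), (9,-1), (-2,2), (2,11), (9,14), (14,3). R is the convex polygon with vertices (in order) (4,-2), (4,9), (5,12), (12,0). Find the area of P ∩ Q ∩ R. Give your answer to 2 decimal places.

The intersection is the polygon with vertices (8,-0.727), (8,1), (10,1), (10,3), (8,3), (8,6.857), (12,0), (8.522,-0.87).
By the shoelace formula its area is 11.64.

11.64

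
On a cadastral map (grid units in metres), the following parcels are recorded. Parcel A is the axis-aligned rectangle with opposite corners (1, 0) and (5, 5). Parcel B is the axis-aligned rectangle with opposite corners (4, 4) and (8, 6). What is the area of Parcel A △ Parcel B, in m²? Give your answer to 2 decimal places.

26.00

|Parcel A∩Parcel B|: x∈[4,5], y∈[4,5] → 1·1 = 1.
|Parcel A △ Parcel B| = |Parcel A| + |Parcel B| − 2·|Parcel A∩Parcel B| = 20 + 8 − 2 = 26.00.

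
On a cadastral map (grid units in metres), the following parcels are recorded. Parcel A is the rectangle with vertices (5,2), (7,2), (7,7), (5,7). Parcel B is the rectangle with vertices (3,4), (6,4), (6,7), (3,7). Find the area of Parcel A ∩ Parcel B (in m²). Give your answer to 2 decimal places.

3.00

|Parcel A∩Parcel B|: x∈[5,6], y∈[4,7] → 1·3 = 3.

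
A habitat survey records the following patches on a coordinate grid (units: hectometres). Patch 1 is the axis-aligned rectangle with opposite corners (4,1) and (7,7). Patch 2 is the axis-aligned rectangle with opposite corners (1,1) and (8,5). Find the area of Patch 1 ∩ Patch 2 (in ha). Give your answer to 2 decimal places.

12.00

|Patch 1∩Patch 2|: x∈[4,7], y∈[1,5] → 3·4 = 12.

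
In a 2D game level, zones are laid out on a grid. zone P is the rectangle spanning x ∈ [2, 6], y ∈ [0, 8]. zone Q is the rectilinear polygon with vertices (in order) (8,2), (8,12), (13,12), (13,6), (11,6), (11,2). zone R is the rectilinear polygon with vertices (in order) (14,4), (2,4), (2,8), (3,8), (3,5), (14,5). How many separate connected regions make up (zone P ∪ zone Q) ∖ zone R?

(zone P ∪ zone Q) ∖ zone R splits into 4 disjoint pieces (area 16, area 9, area 6, area 33).

4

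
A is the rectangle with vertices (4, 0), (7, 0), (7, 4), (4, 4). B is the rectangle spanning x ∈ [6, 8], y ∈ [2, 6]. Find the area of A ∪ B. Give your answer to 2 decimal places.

18.00

By inclusion–exclusion:
Individual areas: |A| = 12, |B| = 8.
|A∩B|: x∈[6,7], y∈[2,4] → 1·2 = 2.
|A ∪ B| = 20 − 2 = 18.00.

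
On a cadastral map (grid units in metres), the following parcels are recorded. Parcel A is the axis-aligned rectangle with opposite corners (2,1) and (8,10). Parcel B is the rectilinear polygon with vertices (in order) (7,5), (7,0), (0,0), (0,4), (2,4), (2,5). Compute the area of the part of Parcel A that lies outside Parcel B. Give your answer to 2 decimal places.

|Parcel A| = 54, |Parcel A∩Parcel B| = 20.
|Parcel A ∖ Parcel B| = |Parcel A| − |Parcel A∩Parcel B| = 54 − 20 = 34.00.

34.00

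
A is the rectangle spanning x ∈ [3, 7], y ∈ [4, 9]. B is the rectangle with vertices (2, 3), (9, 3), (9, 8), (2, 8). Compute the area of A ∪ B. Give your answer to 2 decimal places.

By inclusion–exclusion:
Individual areas: |A| = 20, |B| = 35.
|A∩B|: x∈[3,7], y∈[4,8] → 4·4 = 16.
|A ∪ B| = 55 − 16 = 39.00.

39.00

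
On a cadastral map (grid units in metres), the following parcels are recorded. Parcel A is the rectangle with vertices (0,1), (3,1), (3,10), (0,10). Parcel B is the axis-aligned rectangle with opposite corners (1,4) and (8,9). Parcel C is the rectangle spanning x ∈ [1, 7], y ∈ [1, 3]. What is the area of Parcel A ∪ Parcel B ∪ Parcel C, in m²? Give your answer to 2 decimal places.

60.00

By inclusion–exclusion:
Individual areas: |Parcel A| = 27, |Parcel B| = 35, |Parcel C| = 12.
|Parcel A∩Parcel B|: x∈[1,3], y∈[4,9] → 2·5 = 10.
|Parcel A∩Parcel C|: x∈[1,3], y∈[1,3] → 2·2 = 4.
|Parcel B∩Parcel C| = 0 (no overlap).
|Parcel A∩Parcel B∩Parcel C| = 0.
|Parcel A ∪ Parcel B ∪ Parcel C| = 74 − 14 + 0 = 60.00.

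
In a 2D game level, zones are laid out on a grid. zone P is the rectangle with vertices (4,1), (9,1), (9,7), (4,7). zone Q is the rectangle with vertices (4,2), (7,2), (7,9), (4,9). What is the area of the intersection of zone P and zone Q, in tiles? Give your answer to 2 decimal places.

15.00

|zone P∩zone Q|: x∈[4,7], y∈[2,7] → 3·5 = 15.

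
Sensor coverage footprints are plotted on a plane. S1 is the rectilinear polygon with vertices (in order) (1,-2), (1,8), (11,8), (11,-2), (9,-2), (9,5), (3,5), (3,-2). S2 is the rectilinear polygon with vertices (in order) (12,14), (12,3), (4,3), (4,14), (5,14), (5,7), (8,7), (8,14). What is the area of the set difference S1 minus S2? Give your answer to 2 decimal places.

|S1| = 58, |S1∩S2| = 22.
|S1 ∖ S2| = |S1| − |S1∩S2| = 58 − 22 = 36.00.

36.00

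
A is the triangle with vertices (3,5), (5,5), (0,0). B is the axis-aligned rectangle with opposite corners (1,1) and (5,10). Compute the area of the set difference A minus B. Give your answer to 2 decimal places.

|A| = 5, |A∩B| = 4.6667.
|A ∖ B| = |A| − |A∩B| = 5 − 4.6667 = 0.33.

0.33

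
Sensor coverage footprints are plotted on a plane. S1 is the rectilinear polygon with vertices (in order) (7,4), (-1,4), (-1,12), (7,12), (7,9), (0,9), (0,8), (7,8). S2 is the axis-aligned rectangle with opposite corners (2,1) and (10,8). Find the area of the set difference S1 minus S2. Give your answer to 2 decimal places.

|S1| = 57, |S1∩S2| = 20.
|S1 ∖ S2| = |S1| − |S1∩S2| = 57 − 20 = 37.00.

37.00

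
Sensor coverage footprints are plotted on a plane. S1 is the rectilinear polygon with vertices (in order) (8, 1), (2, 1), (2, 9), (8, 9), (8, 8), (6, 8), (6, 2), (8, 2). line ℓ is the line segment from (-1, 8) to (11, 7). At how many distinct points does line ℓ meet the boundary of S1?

The segment meets the boundary at (6,7.417), (2,7.75).

2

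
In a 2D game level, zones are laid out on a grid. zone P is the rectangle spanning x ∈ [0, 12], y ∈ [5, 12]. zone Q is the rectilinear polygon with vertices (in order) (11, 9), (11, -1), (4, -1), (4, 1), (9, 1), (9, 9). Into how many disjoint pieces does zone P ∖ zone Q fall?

zone P ∖ zone Q is a single connected region.

1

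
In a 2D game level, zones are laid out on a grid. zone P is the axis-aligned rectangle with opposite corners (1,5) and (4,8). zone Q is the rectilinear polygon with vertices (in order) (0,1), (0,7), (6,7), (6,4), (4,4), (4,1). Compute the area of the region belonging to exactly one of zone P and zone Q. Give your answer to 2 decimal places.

27.00

|zone P| = 9, |zone Q| = 30, |zone P∩zone Q| = 6.
|zone P △ zone Q| = |zone P| + |zone Q| − 2·|zone P∩zone Q| = 9 + 30 − 12 = 27.00.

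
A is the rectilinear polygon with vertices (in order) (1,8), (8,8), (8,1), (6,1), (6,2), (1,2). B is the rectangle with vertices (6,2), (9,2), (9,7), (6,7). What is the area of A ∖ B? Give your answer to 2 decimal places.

|A| = 44, |A∩B| = 10.
|A ∖ B| = |A| − |A∩B| = 44 − 10 = 34.00.

34.00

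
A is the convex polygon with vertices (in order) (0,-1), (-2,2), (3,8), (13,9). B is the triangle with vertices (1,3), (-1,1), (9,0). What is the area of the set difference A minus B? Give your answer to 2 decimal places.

50.85

|A| = 57, |A∩B| = 6.1499.
|A ∖ B| = |A| − |A∩B| = 57 − 6.1499 = 50.85.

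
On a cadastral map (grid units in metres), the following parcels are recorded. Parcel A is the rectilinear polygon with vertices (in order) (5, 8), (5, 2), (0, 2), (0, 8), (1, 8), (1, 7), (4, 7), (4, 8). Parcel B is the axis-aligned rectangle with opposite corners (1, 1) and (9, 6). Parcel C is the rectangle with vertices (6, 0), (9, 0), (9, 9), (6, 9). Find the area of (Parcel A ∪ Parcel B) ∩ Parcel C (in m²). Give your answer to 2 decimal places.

15.00

The region (Parcel A ∪ Parcel B) ∩ Parcel C is the polygon with vertices (9,6), (9,1), (6,1), (6,6).
By the shoelace formula its area is 15.00.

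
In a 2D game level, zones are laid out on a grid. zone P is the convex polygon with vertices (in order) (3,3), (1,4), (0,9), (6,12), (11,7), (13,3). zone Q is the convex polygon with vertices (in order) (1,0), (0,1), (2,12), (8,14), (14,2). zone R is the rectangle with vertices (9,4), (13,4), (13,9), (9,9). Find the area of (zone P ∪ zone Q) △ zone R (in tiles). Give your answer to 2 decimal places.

|zone P ∪ zone Q| = 128.8524.
|(zone P ∪ zone Q) ∩ zone R| = 13.75.
|(zone P ∪ zone Q) △ zone R| = 128.8524 + 20 − 27.5 = 121.35.

121.35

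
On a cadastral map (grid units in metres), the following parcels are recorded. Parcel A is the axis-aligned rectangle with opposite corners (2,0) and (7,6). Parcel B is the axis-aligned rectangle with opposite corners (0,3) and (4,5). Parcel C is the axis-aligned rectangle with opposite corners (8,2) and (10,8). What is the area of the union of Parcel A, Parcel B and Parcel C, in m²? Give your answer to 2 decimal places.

By inclusion–exclusion:
Individual areas: |Parcel A| = 30, |Parcel B| = 8, |Parcel C| = 12.
|Parcel A∩Parcel B|: x∈[2,4], y∈[3,5] → 2·2 = 4.
|Parcel A∩Parcel C| = 0 (no overlap).
|Parcel B∩Parcel C| = 0 (no overlap).
|Parcel A∩Parcel B∩Parcel C| = 0.
|Parcel A ∪ Parcel B ∪ Parcel C| = 50 − 4 + 0 = 46.00.

46.00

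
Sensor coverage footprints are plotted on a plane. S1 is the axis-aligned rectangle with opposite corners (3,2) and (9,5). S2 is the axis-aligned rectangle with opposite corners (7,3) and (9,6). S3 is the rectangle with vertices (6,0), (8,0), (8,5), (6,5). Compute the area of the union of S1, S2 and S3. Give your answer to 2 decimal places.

24.00

By inclusion–exclusion:
Individual areas: |S1| = 18, |S2| = 6, |S3| = 10.
|S1∩S2|: x∈[7,9], y∈[3,5] → 2·2 = 4.
|S1∩S3|: x∈[6,8], y∈[2,5] → 2·3 = 6.
|S2∩S3|: x∈[7,8], y∈[3,5] → 1·2 = 2.
|S1∩S2∩S3| = 2.
|S1 ∪ S2 ∪ S3| = 34 − 12 + 2 = 24.00.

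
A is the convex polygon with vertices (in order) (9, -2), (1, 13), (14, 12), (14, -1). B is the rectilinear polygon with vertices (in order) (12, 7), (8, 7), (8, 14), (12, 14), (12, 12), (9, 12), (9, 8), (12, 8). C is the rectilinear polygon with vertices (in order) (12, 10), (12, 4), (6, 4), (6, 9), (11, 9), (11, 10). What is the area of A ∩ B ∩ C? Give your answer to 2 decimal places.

5.00

The intersection is the polygon with vertices (9,8), (12,8), (12,7), (8,7), (8,9), (9,9).
By the shoelace formula its area is 5.00.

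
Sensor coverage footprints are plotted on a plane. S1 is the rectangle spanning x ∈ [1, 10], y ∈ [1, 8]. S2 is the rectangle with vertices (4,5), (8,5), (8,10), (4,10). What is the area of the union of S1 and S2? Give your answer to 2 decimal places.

71.00

By inclusion–exclusion:
Individual areas: |S1| = 63, |S2| = 20.
|S1∩S2|: x∈[4,8], y∈[5,8] → 4·3 = 12.
|S1 ∪ S2| = 83 − 12 = 71.00.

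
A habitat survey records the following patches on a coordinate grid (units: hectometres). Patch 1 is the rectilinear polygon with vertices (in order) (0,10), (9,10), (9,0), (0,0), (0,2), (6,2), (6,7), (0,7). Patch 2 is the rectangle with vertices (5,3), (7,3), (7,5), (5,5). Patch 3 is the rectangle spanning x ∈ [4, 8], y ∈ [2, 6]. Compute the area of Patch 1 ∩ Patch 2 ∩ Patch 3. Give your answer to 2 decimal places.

The intersection is the polygon with vertices (7,5), (7,3), (6,3), (6,5).
By the shoelace formula its area is 2.00.

2.00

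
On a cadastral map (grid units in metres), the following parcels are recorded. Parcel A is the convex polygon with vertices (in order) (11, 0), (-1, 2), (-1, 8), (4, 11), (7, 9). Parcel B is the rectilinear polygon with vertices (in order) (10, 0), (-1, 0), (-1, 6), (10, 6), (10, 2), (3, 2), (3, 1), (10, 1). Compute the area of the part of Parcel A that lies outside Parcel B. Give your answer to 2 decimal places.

|Parcel A| = 83.5, |Parcel A∩Parcel B| = 44.2917.
|Parcel A ∖ Parcel B| = |Parcel A| − |Parcel A∩Parcel B| = 83.5 − 44.2917 = 39.21.

39.21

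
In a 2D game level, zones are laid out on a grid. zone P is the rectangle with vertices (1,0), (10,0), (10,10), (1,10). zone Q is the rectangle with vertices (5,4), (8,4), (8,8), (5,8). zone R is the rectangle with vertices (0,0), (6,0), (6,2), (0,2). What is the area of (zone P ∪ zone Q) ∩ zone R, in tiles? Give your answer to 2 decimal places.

10.00

The region (zone P ∪ zone Q) ∩ zone R is the polygon with vertices (1,2), (6,2), (6,0), (1,0).
By the shoelace formula its area is 10.00.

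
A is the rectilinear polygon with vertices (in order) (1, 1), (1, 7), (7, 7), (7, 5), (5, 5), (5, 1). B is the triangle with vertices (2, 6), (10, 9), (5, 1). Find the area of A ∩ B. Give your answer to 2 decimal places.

The intersection is the polygon with vertices (7,7), (7,5), (5,5), (5,1), (2,6), (4.667,7).
By the shoelace formula its area is 13.17.

13.17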